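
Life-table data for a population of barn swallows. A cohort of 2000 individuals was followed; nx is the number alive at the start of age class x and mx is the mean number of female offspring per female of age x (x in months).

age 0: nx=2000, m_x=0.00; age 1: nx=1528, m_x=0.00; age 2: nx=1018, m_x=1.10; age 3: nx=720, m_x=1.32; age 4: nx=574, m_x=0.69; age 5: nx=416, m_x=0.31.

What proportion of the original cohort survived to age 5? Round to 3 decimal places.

l_5 = n_5/n_0 = 416/2000 = 0.208 → 0.208

0.208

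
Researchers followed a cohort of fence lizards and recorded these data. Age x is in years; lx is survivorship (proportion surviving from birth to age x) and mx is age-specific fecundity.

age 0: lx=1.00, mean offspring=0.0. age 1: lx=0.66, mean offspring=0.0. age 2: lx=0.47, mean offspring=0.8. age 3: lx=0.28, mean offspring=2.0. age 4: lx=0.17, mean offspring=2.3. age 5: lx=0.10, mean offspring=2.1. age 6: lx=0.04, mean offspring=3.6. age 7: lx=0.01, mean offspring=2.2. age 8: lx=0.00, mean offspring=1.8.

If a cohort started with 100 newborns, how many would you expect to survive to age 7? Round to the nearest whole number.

Expected survivors = N0 · l_7 = 100 × 0.01 = 1 → 1

1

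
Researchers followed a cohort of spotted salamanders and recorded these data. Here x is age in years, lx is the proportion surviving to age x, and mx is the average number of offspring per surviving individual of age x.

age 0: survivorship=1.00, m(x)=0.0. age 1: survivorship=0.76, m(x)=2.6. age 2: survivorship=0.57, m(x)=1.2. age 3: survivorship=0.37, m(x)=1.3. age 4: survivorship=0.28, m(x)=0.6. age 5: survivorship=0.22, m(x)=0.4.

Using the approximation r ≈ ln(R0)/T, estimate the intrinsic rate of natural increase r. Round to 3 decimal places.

0.704

R0 = Σ lx·mx = 0 + 1.976 + 0.684 + 0.481 + 0.168 + 0.088 = 3.397
Σ x·lx·mx = 5.899; T = 5.899/3.397 = 1.73653…
r ≈ ln(R0)/T = ln(3.397)/1.73653… = 0.70422… → 0.704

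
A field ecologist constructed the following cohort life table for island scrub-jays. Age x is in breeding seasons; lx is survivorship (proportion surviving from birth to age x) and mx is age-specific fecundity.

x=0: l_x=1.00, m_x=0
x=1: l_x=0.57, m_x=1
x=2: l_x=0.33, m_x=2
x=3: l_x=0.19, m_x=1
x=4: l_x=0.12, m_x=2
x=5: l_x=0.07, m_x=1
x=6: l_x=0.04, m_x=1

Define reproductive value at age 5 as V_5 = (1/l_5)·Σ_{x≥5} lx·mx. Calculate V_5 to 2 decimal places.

1.57

lx·mx for x ≥ 5: 0.07, 0.04 → sum = 0.11
V_5 = 0.11 / l_5 = 0.11 / 0.07 = 1.571429… → 1.57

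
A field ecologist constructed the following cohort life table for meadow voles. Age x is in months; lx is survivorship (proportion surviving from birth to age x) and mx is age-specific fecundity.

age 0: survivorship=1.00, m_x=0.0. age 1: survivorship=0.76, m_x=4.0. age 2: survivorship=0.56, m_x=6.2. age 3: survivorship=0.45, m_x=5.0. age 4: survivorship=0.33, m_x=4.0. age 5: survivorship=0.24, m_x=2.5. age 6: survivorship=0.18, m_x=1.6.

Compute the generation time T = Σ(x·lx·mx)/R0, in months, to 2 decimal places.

lx·mx: 0, 3.04, 3.472, 2.25, 1.32, 0.6, 0.288 → R0 = 10.97
x·lx·mx: 0, 3.04, 6.944, 6.75, 5.28, 3, 1.728 → Σ = 26.742
T = 26.742 / 10.97 = 2.437739… → 2.44

2.44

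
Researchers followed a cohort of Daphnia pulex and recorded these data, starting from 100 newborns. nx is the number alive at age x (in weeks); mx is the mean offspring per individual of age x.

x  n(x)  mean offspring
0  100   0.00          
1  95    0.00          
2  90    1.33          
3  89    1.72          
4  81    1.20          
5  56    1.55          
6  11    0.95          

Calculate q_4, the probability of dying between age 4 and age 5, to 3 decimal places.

lx = nx/n0 = nx/100: 1, 0.95, 0.9, 0.89, 0.81, 0.56, 0.11
q_4 = (l_4 − l_5) / l_4 = (0.81 − 0.56) / 0.81
     = 0.25 / 0.81 = 0.308642… → 0.309

0.309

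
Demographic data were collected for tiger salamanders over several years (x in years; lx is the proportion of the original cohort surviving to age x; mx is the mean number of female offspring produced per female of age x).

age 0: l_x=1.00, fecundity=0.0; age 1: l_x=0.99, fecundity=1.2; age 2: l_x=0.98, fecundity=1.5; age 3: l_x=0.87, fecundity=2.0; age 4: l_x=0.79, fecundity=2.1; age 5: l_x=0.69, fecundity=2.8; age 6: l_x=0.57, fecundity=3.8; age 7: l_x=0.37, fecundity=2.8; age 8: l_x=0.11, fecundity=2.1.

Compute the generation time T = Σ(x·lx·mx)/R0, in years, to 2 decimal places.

4.18

lx·mx: 0, 1.188, 1.47, 1.74, 1.659, 1.932, 2.166, 1.036, 0.231 → R0 = 11.422
x·lx·mx: 0, 1.188, 2.94, 5.22, 6.636, 9.66, 12.996, 7.252, 1.848 → Σ = 47.74
T = 47.74 / 11.422 = 4.179653… → 4.18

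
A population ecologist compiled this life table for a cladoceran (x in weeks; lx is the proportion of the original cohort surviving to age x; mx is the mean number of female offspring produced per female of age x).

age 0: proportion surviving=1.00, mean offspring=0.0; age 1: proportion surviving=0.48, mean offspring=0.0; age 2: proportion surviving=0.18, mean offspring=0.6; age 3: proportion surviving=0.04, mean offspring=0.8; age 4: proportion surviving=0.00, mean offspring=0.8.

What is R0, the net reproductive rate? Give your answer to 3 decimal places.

lx·mx by age: 0, 0, 0.108, 0.032, 0
R0 = Σ lx·mx = 0.14 → 0.140

0.140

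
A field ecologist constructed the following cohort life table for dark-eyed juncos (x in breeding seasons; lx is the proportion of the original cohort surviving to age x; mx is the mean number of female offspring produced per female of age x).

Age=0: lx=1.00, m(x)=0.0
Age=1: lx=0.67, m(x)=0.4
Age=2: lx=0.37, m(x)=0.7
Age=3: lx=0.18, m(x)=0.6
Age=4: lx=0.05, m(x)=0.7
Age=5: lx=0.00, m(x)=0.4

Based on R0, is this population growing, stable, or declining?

R0 = Σ lx·mx = 0 + 0.268 + 0.259 + 0.108 + 0.035 + 0 = 0.67
R0 < 1, so the population is declining.

declining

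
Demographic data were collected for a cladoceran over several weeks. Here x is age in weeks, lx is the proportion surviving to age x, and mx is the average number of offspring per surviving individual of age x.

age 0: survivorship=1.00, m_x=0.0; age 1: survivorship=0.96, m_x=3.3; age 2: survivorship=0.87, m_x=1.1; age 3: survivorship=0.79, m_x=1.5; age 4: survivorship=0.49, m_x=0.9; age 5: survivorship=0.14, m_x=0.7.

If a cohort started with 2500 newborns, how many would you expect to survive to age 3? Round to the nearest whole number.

Expected survivors = N0 · l_3 = 2500 × 0.79 = 1975 → 1975

1975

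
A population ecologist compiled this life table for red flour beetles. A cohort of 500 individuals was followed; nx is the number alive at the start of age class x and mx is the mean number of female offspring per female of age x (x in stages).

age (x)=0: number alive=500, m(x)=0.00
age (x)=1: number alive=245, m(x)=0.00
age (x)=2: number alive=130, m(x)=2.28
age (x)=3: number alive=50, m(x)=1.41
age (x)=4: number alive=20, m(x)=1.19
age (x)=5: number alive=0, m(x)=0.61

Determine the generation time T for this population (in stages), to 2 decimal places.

2.30

lx = nx/n0 = nx/500: 1, 0.49, 0.26, 0.1, 0.04, 0
lx·mx: 0, 0, 0.5928, 0.141, 0.0476, 0 → R0 = 0.7814
x·lx·mx: 0, 0, 1.1856, 0.423, 0.1904, 0 → Σ = 1.799
T = 1.799 / 0.7814 = 2.302278… → 2.30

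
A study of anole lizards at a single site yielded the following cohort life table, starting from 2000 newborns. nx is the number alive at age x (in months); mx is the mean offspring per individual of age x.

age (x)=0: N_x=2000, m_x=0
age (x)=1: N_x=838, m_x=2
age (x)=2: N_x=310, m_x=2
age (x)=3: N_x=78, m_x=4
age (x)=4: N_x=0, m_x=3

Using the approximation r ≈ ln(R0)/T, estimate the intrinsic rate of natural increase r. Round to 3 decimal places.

lx = nx/n0 = nx/2000: 1, 0.419, 0.155, 0.039, 0
R0 = Σ lx·mx = 0 + 0.838 + 0.31 + 0.156 + 0 = 1.304
Σ x·lx·mx = 1.926; T = 1.926/1.304 = 1.47699…
r ≈ ln(R0)/T = ln(1.304)/1.47699… = 0.17971… → 0.180

0.180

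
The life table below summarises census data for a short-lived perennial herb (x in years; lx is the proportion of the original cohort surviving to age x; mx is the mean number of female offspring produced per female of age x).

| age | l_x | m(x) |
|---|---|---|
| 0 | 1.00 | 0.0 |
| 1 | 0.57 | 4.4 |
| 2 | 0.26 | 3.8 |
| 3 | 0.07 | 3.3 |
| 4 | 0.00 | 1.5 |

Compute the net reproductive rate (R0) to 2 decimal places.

3.73

lx·mx by age: 0, 2.508, 0.988, 0.231, 0
R0 = Σ lx·mx = 3.727 → 3.73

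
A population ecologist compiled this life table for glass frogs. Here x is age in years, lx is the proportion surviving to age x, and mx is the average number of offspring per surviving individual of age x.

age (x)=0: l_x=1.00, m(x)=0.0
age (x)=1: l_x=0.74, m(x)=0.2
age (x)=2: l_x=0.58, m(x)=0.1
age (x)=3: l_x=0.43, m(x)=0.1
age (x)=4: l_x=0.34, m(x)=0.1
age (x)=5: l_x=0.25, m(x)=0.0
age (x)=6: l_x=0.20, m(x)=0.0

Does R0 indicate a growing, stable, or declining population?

declining

R0 = Σ lx·mx = 0 + 0.148 + 0.058 + 0.043 + 0.034 + 0 + 0 = 0.283
R0 < 1, so the population is declining.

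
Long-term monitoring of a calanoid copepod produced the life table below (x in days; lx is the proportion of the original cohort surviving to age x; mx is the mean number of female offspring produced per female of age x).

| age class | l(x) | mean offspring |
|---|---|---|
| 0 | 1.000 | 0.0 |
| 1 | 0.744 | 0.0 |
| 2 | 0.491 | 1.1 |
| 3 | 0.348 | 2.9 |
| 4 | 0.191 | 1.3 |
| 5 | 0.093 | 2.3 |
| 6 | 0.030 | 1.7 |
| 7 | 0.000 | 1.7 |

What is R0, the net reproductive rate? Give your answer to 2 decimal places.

lx·mx by age: 0, 0, 0.5401, 1.0092, 0.2483, 0.2139, 0.051, 0
R0 = Σ lx·mx = 2.0625 → 2.06

2.06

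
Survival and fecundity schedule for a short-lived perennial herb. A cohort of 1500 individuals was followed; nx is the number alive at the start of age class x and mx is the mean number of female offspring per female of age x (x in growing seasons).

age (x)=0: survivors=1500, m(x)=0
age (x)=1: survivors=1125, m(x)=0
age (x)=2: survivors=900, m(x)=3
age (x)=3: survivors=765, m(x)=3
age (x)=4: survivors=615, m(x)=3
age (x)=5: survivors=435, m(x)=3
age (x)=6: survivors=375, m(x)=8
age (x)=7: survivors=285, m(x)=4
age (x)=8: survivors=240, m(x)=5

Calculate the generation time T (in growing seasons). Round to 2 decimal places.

4.58

lx = nx/n0 = nx/1500: 1, 0.75, 0.6, 0.51, 0.41, 0.29, 0.25, 0.19, 0.16
lx·mx: 0, 0, 1.8, 1.53, 1.23, 0.87, 2, 0.76, 0.8 → R0 = 8.99
x·lx·mx: 0, 0, 3.6, 4.59, 4.92, 4.35, 12, 5.32, 6.4 → Σ = 41.18
T = 41.18 / 8.99 = 4.580645… → 4.58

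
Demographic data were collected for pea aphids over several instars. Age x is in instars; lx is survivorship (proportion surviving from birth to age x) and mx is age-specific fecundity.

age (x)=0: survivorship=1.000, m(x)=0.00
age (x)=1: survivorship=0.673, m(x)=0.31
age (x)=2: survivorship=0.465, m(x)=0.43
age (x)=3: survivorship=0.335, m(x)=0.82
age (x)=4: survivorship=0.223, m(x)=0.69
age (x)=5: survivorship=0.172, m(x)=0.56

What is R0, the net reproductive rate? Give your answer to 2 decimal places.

0.93

lx·mx by age: 0, 0.20863, 0.19995, 0.2747, 0.15387, 0.09632
R0 = Σ lx·mx = 0.93347 → 0.93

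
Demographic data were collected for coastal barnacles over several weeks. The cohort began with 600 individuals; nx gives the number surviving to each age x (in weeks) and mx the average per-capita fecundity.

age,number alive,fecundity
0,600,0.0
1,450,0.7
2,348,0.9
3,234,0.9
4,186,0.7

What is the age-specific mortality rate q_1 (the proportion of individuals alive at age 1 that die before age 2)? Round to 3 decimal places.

lx = nx/n0 = nx/600: 1, 0.75, 0.58, 0.39, 0.31
q_1 = (l_1 − l_2) / l_1 = (0.75 − 0.58) / 0.75
     = 0.17 / 0.75 = 0.226667… → 0.227

0.227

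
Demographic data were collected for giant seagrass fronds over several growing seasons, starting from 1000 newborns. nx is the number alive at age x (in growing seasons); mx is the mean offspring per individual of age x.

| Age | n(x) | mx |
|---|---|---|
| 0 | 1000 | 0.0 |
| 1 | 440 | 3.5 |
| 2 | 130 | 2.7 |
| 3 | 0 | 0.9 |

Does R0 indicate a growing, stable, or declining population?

growing

lx = nx/n0 = nx/1000: 1, 0.44, 0.13, 0
R0 = Σ lx·mx = 0 + 1.54 + 0.351 + 0 = 1.891
R0 > 1, so the population is growing.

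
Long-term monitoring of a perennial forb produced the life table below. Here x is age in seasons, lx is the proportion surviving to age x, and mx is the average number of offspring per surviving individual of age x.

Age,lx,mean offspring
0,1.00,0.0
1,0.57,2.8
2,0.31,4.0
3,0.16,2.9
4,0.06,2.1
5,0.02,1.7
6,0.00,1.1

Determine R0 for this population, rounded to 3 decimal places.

lx·mx by age: 0, 1.596, 1.24, 0.464, 0.126, 0.034, 0
R0 = Σ lx·mx = 3.46 → 3.460

3.460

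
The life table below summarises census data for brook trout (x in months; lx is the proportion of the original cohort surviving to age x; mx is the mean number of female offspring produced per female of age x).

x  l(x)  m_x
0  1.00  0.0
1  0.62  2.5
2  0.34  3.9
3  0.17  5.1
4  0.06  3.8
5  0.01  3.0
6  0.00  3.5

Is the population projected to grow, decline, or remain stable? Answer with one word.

R0 = Σ lx·mx = 0 + 1.55 + 1.326 + 0.867 + 0.228 + 0.03 + 0 = 4.001
R0 > 1, so the population is growing.

growing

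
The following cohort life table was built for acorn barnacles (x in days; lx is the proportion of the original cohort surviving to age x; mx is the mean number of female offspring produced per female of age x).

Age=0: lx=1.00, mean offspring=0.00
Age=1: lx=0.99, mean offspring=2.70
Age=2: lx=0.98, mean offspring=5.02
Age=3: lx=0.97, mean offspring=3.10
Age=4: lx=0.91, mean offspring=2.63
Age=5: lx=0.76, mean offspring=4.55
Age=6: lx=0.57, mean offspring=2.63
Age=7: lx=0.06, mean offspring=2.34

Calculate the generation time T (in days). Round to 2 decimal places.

3.23

lx·mx: 0, 2.673, 4.9196, 3.007, 2.3933, 3.458, 1.4991, 0.1404 → R0 = 18.0904
x·lx·mx: 0, 2.673, 9.8392, 9.021, 9.5732, 17.29, 8.9946, 0.9828 → Σ = 58.3738
T = 58.3738 / 18.0904 = 3.226783… → 3.23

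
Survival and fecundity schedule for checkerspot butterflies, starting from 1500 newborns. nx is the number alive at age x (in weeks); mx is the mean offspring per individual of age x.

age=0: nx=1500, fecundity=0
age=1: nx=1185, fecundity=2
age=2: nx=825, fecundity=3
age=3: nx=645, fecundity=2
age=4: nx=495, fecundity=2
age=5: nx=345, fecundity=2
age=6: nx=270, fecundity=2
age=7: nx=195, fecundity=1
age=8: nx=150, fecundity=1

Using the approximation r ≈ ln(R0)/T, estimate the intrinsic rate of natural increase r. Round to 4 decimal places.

0.6266

lx = nx/n0 = nx/1500: 1, 0.79, 0.55, 0.43, 0.33, 0.23, 0.18, 0.13, 0.1
R0 = Σ lx·mx = 0 + 1.58 + 1.65 + 0.86 + 0.66 + 0.46 + 0.36 + 0.13 + 0.1 = 5.8
Σ x·lx·mx = 16.27; T = 16.27/5.8 = 2.80517…
r ≈ ln(R0)/T = ln(5.8)/2.80517… = 0.626649… → 0.6266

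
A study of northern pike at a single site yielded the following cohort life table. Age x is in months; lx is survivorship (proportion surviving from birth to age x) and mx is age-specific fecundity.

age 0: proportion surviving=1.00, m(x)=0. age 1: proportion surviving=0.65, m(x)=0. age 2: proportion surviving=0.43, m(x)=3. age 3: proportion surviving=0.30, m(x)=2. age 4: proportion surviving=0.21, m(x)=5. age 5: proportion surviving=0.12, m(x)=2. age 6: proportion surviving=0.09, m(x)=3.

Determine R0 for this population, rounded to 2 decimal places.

lx·mx by age: 0, 0, 1.29, 0.6, 1.05, 0.24, 0.27
R0 = Σ lx·mx = 3.45 → 3.45

3.45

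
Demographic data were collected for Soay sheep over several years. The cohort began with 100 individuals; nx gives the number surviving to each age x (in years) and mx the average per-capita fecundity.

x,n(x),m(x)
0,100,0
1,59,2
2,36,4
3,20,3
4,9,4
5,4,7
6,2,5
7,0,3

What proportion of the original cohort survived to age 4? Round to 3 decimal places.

l_4 = n_4/n_0 = 9/100 = 0.09 → 0.090

0.090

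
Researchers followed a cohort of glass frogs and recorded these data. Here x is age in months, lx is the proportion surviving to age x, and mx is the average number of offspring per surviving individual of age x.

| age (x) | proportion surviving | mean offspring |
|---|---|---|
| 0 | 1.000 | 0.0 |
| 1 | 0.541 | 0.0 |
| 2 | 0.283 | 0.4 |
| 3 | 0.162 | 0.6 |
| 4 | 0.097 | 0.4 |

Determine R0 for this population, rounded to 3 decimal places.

lx·mx by age: 0, 0, 0.1132, 0.0972, 0.0388
R0 = Σ lx·mx = 0.2492 → 0.249

0.249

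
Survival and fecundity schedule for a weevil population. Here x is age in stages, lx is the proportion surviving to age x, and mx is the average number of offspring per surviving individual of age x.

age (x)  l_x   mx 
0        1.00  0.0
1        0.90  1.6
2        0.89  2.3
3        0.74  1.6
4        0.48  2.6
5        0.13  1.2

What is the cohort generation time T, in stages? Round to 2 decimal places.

2.45

lx·mx: 0, 1.44, 2.047, 1.184, 1.248, 0.156 → R0 = 6.075
x·lx·mx: 0, 1.44, 4.094, 3.552, 4.992, 0.78 → Σ = 14.858
T = 14.858 / 6.075 = 2.445761… → 2.45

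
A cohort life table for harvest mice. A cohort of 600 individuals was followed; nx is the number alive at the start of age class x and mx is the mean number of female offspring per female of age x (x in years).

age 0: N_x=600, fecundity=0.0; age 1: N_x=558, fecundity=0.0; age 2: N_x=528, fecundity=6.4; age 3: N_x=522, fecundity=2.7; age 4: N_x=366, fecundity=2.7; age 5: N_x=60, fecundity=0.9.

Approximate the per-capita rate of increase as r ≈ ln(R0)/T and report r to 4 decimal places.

0.8718

lx = nx/n0 = nx/600: 1, 0.93, 0.88, 0.87, 0.61, 0.1
R0 = Σ lx·mx = 0 + 0 + 5.632 + 2.349 + 1.647 + 0.09 = 9.718
Σ x·lx·mx = 25.349; T = 25.349/9.718 = 2.60846…
r ≈ ln(R0)/T = ln(9.718)/2.60846… = 0.871772… → 0.8718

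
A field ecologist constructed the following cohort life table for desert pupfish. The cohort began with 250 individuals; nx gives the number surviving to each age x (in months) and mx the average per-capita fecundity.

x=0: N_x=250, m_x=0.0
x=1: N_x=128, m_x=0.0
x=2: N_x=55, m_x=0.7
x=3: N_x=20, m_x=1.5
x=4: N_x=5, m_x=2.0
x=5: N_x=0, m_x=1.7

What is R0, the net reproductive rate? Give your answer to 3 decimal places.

0.314

lx = nx/n0 = nx/250: 1, 0.512, 0.22, 0.08, 0.02, 0
lx·mx by age: 0, 0, 0.154, 0.12, 0.04, 0
R0 = Σ lx·mx = 0.314 → 0.314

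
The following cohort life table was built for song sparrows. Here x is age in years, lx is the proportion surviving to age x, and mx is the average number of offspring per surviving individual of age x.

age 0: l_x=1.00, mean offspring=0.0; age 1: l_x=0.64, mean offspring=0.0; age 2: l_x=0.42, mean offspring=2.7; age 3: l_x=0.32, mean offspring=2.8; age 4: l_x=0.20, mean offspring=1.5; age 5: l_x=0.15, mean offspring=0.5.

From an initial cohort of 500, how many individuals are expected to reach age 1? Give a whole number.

Expected survivors = N0 · l_1 = 500 × 0.64 = 320 → 320

320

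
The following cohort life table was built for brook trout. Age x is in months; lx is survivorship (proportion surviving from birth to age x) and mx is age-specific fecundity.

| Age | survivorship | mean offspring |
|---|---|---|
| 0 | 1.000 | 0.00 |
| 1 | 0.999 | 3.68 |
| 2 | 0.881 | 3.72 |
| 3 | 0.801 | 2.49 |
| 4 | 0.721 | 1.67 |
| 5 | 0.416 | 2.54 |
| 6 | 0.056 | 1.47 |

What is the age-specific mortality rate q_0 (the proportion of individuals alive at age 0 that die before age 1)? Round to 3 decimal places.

0.001

q_0 = (l_0 − l_1) / l_0 = (1 − 0.999) / 1
     = 0.001 / 1 = 0.001 → 0.001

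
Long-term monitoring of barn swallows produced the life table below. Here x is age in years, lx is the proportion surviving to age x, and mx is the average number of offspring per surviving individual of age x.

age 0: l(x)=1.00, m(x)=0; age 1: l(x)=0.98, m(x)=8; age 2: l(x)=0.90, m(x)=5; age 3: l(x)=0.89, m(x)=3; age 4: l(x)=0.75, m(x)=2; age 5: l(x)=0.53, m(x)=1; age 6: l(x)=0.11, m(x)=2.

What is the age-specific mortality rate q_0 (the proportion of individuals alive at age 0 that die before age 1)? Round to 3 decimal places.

q_0 = (l_0 − l_1) / l_0 = (1 − 0.98) / 1
     = 0.02 / 1 = 0.02 → 0.020

0.020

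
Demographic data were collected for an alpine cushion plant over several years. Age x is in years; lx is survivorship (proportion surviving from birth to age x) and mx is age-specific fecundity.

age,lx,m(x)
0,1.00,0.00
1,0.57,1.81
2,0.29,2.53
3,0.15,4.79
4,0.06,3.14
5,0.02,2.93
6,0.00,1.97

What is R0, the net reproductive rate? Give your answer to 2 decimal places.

lx·mx by age: 0, 1.0317, 0.7337, 0.7185, 0.1884, 0.0586, 0
R0 = Σ lx·mx = 2.7309 → 2.73

2.73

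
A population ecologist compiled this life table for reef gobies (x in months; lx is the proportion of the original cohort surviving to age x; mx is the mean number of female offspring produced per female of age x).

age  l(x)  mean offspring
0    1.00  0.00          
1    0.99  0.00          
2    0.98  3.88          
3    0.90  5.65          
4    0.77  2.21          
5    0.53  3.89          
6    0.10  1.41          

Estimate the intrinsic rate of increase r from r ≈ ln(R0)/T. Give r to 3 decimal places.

R0 = Σ lx·mx = 0 + 0 + 3.8024 + 5.085 + 1.7017 + 2.0617 + 0.141 = 12.7918
Σ x·lx·mx = 40.8211; T = 40.8211/12.7918 = 3.19119…
r ≈ ln(R0)/T = ln(12.7918)/3.19119… = 0.7987… → 0.799

0.799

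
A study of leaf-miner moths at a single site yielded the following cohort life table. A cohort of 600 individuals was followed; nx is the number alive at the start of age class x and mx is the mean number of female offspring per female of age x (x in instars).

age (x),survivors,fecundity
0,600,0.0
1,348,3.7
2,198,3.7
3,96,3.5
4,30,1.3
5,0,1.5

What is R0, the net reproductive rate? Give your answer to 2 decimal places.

3.99

lx = nx/n0 = nx/600: 1, 0.58, 0.33, 0.16, 0.05, 0
lx·mx by age: 0, 2.146, 1.221, 0.56, 0.065, 0
R0 = Σ lx·mx = 3.992 → 3.99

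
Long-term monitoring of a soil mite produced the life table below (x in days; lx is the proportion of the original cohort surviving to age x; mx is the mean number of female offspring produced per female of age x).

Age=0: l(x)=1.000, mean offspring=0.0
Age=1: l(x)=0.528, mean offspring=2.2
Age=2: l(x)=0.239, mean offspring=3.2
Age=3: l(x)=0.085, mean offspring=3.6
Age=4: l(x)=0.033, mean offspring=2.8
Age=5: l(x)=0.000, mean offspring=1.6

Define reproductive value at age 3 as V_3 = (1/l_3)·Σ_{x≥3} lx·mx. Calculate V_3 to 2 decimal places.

4.69

lx·mx for x ≥ 3: 0.306, 0.0924, 0 → sum = 0.3984
V_3 = 0.3984 / l_3 = 0.3984 / 0.085 = 4.687059… → 4.69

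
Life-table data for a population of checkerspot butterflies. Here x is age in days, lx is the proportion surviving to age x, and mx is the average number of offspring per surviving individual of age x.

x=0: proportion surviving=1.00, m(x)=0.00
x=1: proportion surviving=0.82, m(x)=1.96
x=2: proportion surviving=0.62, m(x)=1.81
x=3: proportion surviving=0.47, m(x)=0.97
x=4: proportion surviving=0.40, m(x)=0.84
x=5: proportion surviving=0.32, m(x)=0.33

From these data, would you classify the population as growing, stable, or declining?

growing

R0 = Σ lx·mx = 0 + 1.6072 + 1.1222 + 0.4559 + 0.336 + 0.1056 = 3.6269
R0 > 1, so the population is growing.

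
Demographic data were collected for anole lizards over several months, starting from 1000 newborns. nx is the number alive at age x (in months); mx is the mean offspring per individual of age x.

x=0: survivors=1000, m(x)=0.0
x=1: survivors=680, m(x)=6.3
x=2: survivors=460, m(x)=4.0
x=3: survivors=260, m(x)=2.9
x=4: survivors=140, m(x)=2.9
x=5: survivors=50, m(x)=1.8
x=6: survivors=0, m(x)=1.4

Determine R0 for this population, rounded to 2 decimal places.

7.37

lx = nx/n0 = nx/1000: 1, 0.68, 0.46, 0.26, 0.14, 0.05, 0
lx·mx by age: 0, 4.284, 1.84, 0.754, 0.406, 0.09, 0
R0 = Σ lx·mx = 7.374 → 7.37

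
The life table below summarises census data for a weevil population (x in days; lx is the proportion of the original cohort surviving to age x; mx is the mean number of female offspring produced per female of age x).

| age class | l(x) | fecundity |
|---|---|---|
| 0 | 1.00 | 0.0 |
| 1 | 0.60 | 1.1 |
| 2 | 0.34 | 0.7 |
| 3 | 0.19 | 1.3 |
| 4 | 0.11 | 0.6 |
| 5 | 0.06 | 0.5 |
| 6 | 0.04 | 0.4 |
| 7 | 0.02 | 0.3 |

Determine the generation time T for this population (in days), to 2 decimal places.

1.92

lx·mx: 0, 0.66, 0.238, 0.247, 0.066, 0.03, 0.016, 0.006 → R0 = 1.263
x·lx·mx: 0, 0.66, 0.476, 0.741, 0.264, 0.15, 0.096, 0.042 → Σ = 2.429
T = 2.429 / 1.263 = 1.923199… → 1.92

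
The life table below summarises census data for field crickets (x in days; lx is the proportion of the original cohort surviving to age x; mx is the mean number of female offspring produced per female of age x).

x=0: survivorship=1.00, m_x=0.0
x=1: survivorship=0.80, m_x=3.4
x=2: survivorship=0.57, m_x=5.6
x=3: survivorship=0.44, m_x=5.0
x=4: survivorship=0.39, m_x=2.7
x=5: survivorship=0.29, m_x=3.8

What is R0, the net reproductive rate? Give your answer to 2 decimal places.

10.27

lx·mx by age: 0, 2.72, 3.192, 2.2, 1.053, 1.102
R0 = Σ lx·mx = 10.267 → 10.27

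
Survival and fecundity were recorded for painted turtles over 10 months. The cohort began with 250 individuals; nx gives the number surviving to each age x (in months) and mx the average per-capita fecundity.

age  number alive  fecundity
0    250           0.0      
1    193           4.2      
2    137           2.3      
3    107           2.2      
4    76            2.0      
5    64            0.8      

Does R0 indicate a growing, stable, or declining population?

lx = nx/n0 = nx/250: 1, 0.772, 0.548, 0.428, 0.304, 0.256
R0 = Σ lx·mx = 0 + 3.2424 + 1.2604 + 0.9416 + 0.608 + 0.2048 = 6.2572
R0 > 1, so the population is growing.

growing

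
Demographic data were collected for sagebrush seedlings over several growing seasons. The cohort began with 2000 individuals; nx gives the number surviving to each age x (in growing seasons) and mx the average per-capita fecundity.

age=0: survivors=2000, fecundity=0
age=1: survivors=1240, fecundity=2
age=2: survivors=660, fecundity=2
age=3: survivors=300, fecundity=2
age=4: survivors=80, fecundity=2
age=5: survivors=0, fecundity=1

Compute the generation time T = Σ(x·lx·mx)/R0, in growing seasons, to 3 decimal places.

lx = nx/n0 = nx/2000: 1, 0.62, 0.33, 0.15, 0.04, 0
lx·mx: 0, 1.24, 0.66, 0.3, 0.08, 0 → R0 = 2.28
x·lx·mx: 0, 1.24, 1.32, 0.9, 0.32, 0 → Σ = 3.78
T = 3.78 / 2.28 = 1.657895… → 1.658

1.658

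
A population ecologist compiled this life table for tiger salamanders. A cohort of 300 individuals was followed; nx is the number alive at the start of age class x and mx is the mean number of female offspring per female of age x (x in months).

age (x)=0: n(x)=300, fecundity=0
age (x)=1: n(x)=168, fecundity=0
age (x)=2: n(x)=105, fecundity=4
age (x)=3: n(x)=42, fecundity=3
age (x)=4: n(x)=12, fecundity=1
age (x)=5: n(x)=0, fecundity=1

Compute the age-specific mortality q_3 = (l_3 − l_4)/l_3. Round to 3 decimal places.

0.714

lx = nx/n0 = nx/300: 1, 0.56, 0.35, 0.14, 0.04, 0
q_3 = (l_3 − l_4) / l_3 = (0.14 − 0.04) / 0.14
     = 0.1 / 0.14 = 0.714286… → 0.714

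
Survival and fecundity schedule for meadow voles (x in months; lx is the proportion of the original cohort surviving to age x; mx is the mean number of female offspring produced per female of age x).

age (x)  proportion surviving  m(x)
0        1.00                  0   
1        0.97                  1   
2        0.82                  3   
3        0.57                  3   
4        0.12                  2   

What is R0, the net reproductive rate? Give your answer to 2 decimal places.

5.38

lx·mx by age: 0, 0.97, 2.46, 1.71, 0.24
R0 = Σ lx·mx = 5.38 → 5.38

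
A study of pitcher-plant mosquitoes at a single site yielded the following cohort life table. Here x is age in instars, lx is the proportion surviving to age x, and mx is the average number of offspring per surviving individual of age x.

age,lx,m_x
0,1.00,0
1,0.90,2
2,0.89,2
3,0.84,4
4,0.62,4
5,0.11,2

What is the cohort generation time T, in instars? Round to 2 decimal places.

2.74

lx·mx: 0, 1.8, 1.78, 3.36, 2.48, 0.22 → R0 = 9.64
x·lx·mx: 0, 1.8, 3.56, 10.08, 9.92, 1.1 → Σ = 26.46
T = 26.46 / 9.64 = 2.744813… → 2.74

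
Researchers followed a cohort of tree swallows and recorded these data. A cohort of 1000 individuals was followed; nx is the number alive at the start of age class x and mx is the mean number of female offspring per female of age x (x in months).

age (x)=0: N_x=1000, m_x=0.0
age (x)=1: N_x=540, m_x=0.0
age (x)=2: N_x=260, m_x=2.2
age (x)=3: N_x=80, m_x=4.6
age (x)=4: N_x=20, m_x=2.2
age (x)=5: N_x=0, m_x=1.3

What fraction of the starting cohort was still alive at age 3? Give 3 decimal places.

0.080

l_3 = n_3/n_0 = 80/1000 = 0.08 → 0.080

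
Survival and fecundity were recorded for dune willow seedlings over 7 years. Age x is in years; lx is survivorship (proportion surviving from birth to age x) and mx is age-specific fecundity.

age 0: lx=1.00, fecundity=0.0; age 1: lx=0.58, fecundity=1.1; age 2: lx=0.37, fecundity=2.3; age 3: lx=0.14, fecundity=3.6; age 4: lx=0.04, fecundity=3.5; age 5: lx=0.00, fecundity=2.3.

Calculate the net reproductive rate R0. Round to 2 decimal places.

2.13

lx·mx by age: 0, 0.638, 0.851, 0.504, 0.14, 0
R0 = Σ lx·mx = 2.133 → 2.13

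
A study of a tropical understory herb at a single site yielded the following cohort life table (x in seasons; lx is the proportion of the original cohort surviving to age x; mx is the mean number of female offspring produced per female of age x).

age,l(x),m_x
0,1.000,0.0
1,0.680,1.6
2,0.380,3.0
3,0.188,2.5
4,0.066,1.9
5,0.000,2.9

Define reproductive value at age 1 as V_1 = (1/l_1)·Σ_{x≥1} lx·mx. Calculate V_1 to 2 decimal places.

4.15

lx·mx for x ≥ 1: 1.088, 1.14, 0.47, 0.1254, 0 → sum = 2.8234
V_1 = 2.8234 / l_1 = 2.8234 / 0.68 = 4.152059… → 4.15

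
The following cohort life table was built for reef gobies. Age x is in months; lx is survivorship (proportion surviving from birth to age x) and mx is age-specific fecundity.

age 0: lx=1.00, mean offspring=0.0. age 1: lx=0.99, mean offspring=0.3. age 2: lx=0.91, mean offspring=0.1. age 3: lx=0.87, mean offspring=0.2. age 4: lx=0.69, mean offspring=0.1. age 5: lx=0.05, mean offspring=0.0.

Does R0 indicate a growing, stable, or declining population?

R0 = Σ lx·mx = 0 + 0.297 + 0.091 + 0.174 + 0.069 + 0 = 0.631
R0 < 1, so the population is declining.

declining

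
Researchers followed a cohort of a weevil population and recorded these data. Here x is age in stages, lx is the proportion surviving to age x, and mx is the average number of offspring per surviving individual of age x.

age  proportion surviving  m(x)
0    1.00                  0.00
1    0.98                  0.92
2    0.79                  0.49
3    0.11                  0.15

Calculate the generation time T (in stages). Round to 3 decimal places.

1.322

lx·mx: 0, 0.9016, 0.3871, 0.0165 → R0 = 1.3052
x·lx·mx: 0, 0.9016, 0.7742, 0.0495 → Σ = 1.7253
T = 1.7253 / 1.3052 = 1.321866… → 1.322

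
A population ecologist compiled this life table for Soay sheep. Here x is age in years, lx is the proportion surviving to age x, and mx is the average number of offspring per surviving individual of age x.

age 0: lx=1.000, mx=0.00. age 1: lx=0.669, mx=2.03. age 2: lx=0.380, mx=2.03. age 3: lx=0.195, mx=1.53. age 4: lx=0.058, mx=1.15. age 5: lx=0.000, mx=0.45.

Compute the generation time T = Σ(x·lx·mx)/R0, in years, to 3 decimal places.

lx·mx: 0, 1.35807, 0.7714, 0.29835, 0.0667, 0 → R0 = 2.49452
x·lx·mx: 0, 1.35807, 1.5428, 0.89505, 0.2668, 0 → Σ = 4.06272
T = 4.06272 / 2.49452 = 1.628658… → 1.629

1.629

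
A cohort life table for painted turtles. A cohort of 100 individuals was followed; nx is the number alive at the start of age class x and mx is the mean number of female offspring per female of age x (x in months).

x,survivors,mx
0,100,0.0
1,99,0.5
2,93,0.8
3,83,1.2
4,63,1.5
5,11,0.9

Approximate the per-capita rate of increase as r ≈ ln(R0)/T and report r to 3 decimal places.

0.421

lx = nx/n0 = nx/100: 1, 0.99, 0.93, 0.83, 0.63, 0.11
R0 = Σ lx·mx = 0 + 0.495 + 0.744 + 0.996 + 0.945 + 0.099 = 3.279
Σ x·lx·mx = 9.246; T = 9.246/3.279 = 2.81976…
r ≈ ln(R0)/T = ln(3.279)/2.81976… = 0.42115… → 0.421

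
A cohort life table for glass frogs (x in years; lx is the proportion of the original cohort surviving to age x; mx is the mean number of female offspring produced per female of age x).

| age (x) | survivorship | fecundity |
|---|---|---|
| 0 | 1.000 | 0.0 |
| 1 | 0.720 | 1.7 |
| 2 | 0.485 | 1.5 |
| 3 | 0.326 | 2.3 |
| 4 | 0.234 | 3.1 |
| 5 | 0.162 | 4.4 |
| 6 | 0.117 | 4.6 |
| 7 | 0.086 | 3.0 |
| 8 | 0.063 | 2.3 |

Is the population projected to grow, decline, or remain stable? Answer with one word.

R0 = Σ lx·mx = 0 + 1.224 + 0.7275 + 0.7498 + 0.7254 + 0.7128 + 0.5382 + 0.258 + 0.1449 = 5.0806
R0 > 1, so the population is growing.

growing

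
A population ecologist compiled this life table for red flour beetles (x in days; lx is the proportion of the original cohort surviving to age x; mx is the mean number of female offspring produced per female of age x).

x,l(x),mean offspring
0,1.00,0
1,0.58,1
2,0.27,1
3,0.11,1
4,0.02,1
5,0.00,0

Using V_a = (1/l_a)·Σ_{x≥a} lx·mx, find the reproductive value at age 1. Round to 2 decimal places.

lx·mx for x ≥ 1: 0.58, 0.27, 0.11, 0.02, 0 → sum = 0.98
V_1 = 0.98 / l_1 = 0.98 / 0.58 = 1.689655… → 1.69

1.69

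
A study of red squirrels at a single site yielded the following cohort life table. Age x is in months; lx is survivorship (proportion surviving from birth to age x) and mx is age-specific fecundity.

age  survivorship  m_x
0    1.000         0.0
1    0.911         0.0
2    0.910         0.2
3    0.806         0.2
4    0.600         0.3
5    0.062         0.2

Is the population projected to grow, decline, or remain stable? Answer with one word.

declining

R0 = Σ lx·mx = 0 + 0 + 0.182 + 0.1612 + 0.18 + 0.0124 = 0.5356
R0 < 1, so the population is declining.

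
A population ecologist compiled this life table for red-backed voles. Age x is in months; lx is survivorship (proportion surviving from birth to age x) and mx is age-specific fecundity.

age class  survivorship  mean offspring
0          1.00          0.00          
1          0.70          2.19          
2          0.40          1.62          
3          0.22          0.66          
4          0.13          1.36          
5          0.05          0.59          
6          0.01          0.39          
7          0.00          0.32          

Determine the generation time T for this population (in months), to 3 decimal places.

lx·mx: 0, 1.533, 0.648, 0.1452, 0.1768, 0.0295, 0.0039, 0 → R0 = 2.5364
x·lx·mx: 0, 1.533, 1.296, 0.4356, 0.7072, 0.1475, 0.0234, 0 → Σ = 4.1427
T = 4.1427 / 2.5364 = 1.633299… → 1.633

1.633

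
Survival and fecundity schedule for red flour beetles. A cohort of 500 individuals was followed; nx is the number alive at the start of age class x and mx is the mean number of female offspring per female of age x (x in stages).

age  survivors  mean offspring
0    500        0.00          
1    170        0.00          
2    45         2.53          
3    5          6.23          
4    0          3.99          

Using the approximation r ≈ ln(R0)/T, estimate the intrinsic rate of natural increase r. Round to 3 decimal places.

-0.559

lx = nx/n0 = nx/500: 1, 0.34, 0.09, 0.01, 0
R0 = Σ lx·mx = 0 + 0 + 0.2277 + 0.0623 + 0 = 0.29
Σ x·lx·mx = 0.6423; T = 0.6423/0.29 = 2.21483…
r ≈ ln(R0)/T = ln(0.29)/2.21483… = -0.5589… → -0.559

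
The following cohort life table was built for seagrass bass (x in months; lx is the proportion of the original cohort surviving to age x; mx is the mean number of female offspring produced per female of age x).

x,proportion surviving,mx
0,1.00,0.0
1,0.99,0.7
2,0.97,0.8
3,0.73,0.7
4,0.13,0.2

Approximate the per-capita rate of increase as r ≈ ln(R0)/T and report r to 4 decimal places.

0.3597

R0 = Σ lx·mx = 0 + 0.693 + 0.776 + 0.511 + 0.026 = 2.006
Σ x·lx·mx = 3.882; T = 3.882/2.006 = 1.93519…
r ≈ ln(R0)/T = ln(2.006)/1.93519… = 0.359728… → 0.3597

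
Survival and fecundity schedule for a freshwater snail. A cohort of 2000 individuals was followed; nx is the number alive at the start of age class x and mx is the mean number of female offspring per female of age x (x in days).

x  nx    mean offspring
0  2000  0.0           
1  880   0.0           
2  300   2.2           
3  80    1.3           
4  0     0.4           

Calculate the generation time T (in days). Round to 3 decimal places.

2.136

lx = nx/n0 = nx/2000: 1, 0.44, 0.15, 0.04, 0
lx·mx: 0, 0, 0.33, 0.052, 0 → R0 = 0.382
x·lx·mx: 0, 0, 0.66, 0.156, 0 → Σ = 0.816
T = 0.816 / 0.382 = 2.136126… → 2.136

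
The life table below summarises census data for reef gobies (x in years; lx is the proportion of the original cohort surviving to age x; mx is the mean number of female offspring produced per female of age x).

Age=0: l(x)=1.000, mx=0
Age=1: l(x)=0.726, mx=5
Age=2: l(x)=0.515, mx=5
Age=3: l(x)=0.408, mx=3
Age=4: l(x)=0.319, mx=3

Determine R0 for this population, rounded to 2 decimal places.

8.39

lx·mx by age: 0, 3.63, 2.575, 1.224, 0.957
R0 = Σ lx·mx = 8.386 → 8.39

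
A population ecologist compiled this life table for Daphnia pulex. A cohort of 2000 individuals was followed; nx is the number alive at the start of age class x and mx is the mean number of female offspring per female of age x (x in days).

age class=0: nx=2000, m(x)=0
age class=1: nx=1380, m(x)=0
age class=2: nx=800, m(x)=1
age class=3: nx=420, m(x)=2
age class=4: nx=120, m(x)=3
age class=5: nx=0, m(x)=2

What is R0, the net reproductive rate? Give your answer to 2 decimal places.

lx = nx/n0 = nx/2000: 1, 0.69, 0.4, 0.21, 0.06, 0
lx·mx by age: 0, 0, 0.4, 0.42, 0.18, 0
R0 = Σ lx·mx = 1 → 1.00

1.00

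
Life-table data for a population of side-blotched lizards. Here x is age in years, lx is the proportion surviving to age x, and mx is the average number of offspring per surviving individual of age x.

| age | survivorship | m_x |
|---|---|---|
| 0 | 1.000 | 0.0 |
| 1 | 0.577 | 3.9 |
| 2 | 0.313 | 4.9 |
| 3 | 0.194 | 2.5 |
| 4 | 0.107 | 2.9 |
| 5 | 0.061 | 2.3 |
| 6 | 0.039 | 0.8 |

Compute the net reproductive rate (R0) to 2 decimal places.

lx·mx by age: 0, 2.2503, 1.5337, 0.485, 0.3103, 0.1403, 0.0312
R0 = Σ lx·mx = 4.7508 → 4.75

4.75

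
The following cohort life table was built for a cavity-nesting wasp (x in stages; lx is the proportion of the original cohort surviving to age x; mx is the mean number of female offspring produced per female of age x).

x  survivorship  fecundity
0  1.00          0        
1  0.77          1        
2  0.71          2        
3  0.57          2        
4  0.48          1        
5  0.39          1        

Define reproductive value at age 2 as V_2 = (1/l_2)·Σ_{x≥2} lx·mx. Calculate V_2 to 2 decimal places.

lx·mx for x ≥ 2: 1.42, 1.14, 0.48, 0.39 → sum = 3.43
V_2 = 3.43 / l_2 = 3.43 / 0.71 = 4.830986… → 4.83

4.83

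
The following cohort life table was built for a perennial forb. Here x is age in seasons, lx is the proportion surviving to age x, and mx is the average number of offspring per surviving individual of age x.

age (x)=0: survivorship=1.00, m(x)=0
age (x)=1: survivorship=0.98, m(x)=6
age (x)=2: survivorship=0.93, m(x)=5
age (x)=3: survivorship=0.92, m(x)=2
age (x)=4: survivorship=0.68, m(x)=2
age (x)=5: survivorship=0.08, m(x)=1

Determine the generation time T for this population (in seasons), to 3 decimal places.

1.922

lx·mx: 0, 5.88, 4.65, 1.84, 1.36, 0.08 → R0 = 13.81
x·lx·mx: 0, 5.88, 9.3, 5.52, 5.44, 0.4 → Σ = 26.54
T = 26.54 / 13.81 = 1.921796… → 1.922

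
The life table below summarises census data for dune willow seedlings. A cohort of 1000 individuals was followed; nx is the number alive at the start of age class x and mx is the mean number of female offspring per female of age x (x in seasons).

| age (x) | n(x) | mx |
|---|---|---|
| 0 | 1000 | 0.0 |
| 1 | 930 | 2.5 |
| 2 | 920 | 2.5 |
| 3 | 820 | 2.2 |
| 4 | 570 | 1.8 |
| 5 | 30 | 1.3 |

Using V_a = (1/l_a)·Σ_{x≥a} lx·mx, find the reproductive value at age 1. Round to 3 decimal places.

lx = nx/n0 = nx/1000: 1, 0.93, 0.92, 0.82, 0.57, 0.03
lx·mx for x ≥ 1: 2.325, 2.3, 1.804, 1.026, 0.039 → sum = 7.494
V_1 = 7.494 / l_1 = 7.494 / 0.93 = 8.058065… → 8.058

8.058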